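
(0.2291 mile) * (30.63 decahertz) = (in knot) 2.195e+05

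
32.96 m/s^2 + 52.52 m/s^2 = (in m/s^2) 85.48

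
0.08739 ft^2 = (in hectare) 8.119e-07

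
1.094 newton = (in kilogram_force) 0.1116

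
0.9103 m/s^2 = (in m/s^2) 0.9103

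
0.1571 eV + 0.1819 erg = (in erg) 0.1819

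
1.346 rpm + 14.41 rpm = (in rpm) 15.76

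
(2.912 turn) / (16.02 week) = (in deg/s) 0.0001082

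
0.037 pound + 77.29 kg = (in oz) 2727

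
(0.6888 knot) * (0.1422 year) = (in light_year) 1.68e-10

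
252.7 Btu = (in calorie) 6.372e+04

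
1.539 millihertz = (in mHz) 1.539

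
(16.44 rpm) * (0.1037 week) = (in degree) 6.186e+06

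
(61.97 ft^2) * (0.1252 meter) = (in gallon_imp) 158.6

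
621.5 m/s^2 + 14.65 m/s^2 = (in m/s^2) 636.1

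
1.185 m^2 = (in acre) 0.0002928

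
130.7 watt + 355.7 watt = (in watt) 486.4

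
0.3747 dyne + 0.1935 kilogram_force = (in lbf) 0.4266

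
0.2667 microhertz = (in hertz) 2.667e-07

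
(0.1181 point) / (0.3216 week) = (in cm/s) 2.142e-08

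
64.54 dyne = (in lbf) 0.0001451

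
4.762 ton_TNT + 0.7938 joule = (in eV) 1.244e+29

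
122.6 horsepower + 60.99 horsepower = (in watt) 1.369e+05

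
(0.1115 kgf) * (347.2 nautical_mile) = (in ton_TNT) 0.000168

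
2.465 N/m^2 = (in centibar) 0.002465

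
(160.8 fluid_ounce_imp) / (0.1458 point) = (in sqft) 956.1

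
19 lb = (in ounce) 304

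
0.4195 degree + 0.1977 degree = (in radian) 0.01077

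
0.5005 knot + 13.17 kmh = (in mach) 0.0115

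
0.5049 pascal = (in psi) 7.323e-05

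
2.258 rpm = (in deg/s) 13.55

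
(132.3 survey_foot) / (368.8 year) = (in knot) 6.74e-09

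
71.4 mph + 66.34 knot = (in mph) 147.7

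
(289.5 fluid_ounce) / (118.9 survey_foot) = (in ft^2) 0.002543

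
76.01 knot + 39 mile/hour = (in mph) 126.5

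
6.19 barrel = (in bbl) 6.19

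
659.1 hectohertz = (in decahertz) 6591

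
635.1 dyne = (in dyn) 635.1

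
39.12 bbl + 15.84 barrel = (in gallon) 2308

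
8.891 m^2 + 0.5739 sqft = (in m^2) 8.944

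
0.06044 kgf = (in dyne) 5.927e+04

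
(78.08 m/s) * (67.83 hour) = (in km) 1.907e+04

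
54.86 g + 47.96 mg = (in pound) 0.1211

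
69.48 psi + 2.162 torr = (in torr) 3595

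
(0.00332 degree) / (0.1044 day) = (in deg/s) 3.681e-07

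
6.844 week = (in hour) 1150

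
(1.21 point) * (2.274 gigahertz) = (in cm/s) 9.707e+07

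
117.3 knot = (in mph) 135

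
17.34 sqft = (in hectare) 0.0001611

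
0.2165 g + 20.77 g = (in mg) 2.099e+04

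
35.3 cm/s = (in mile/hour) 0.7896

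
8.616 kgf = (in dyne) 8.449e+06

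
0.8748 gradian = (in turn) 0.002187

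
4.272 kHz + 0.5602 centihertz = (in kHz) 4.272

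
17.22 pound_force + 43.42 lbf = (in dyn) 2.697e+07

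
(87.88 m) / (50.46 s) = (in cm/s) 174.2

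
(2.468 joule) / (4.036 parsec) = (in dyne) 1.982e-12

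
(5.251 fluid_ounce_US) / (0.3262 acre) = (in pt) 0.0003335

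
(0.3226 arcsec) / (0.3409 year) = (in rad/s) 1.455e-13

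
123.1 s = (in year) 3.903e-06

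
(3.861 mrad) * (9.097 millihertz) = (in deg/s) 0.002012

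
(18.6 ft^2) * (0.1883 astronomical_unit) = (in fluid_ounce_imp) 1.713e+15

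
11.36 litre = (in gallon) 3.001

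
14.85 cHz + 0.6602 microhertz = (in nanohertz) 1.485e+08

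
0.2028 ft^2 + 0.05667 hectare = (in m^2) 566.7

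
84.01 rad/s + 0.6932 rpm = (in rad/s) 84.08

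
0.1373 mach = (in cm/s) 4675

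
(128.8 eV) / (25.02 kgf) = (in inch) 3.311e-18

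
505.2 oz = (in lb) 31.57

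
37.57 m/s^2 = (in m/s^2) 37.57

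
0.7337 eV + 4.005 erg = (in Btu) 3.796e-10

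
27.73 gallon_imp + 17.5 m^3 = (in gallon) 4656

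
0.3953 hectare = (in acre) 0.9768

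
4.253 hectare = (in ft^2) 4.578e+05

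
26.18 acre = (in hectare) 10.59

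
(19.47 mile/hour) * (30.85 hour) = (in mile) 600.6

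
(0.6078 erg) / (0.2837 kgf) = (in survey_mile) 1.357e-11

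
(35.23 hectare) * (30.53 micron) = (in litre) 1.076e+04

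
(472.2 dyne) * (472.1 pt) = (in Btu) 7.454e-07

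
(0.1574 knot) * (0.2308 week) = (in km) 11.3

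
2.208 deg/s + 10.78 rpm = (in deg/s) 66.89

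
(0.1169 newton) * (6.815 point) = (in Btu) 2.664e-07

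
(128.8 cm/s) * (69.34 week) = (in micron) 5.401e+13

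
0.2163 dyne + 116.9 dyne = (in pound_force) 0.0002633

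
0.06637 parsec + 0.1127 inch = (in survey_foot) 6.719e+15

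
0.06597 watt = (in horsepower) 8.847e-05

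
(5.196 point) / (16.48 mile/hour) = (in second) 0.0002488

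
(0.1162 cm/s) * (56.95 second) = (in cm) 6.618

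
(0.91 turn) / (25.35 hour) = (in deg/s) 0.00359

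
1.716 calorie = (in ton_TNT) 1.716e-09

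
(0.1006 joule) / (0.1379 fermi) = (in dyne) 7.295e+19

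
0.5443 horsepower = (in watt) 405.9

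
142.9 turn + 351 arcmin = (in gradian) 5.717e+04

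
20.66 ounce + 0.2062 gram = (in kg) 0.5859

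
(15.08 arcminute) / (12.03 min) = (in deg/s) 0.0003482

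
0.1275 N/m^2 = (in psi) 1.849e-05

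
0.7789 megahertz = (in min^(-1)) 4.673e+07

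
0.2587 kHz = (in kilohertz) 0.2587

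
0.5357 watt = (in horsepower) 0.0007184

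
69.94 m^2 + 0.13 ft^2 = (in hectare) 0.006995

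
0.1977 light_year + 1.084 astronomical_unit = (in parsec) 0.06062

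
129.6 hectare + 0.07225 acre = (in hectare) 129.6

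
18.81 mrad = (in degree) 1.078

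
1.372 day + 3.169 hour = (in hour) 36.1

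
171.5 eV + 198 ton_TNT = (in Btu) 7.852e+08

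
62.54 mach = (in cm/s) 2.129e+06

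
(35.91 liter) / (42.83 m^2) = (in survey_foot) 0.002751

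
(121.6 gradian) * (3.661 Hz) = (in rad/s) 6.993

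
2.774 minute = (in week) 0.0002752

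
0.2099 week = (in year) 0.004025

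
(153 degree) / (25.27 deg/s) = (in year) 1.92e-07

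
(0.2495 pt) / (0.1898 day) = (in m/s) 5.367e-09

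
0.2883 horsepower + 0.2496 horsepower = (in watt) 401.1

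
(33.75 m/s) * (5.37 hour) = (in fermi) 6.525e+20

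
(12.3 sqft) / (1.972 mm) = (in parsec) 1.878e-14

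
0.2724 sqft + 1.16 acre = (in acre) 1.16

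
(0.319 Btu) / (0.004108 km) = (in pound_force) 18.42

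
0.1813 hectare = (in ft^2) 1.951e+04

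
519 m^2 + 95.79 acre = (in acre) 95.92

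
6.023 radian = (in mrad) 6023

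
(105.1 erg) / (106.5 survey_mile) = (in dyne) 6.132e-06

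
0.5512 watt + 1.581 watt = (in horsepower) 0.002859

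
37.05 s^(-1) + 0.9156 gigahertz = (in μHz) 9.156e+14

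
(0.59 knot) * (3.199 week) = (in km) 587.2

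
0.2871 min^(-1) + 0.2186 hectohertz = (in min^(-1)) 1312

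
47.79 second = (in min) 0.7965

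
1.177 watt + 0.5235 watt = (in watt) 1.7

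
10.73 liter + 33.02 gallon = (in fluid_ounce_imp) 4777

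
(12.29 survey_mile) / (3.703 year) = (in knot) 0.0003292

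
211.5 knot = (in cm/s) 1.088e+04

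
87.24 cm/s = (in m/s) 0.8724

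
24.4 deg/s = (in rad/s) 0.4259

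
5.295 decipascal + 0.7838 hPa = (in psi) 0.01144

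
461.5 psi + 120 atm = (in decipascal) 1.534e+08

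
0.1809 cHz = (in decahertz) 0.0001809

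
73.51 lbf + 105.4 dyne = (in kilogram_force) 33.34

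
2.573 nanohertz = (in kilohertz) 2.573e-12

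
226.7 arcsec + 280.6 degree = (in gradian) 311.8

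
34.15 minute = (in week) 0.003388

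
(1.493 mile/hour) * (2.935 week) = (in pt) 3.358e+09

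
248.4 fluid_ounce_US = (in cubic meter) 0.007346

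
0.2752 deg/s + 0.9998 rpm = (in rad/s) 0.1095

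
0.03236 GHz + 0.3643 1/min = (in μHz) 3.236e+13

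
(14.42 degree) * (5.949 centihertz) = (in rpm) 0.143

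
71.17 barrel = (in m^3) 11.32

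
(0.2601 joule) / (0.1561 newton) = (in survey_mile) 0.001035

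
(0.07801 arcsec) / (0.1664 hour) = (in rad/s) 6.313e-10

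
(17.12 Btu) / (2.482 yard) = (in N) 7959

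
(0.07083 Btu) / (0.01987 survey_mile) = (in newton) 2.337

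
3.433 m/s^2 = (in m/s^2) 3.433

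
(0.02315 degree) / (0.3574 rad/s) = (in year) 3.585e-11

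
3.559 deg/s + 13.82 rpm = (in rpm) 14.41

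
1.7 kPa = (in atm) 0.01678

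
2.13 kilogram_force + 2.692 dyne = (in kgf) 2.13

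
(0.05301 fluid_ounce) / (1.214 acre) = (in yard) 3.49e-10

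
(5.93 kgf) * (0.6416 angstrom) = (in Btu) 3.536e-12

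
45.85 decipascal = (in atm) 4.525e-05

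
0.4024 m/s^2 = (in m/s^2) 0.4024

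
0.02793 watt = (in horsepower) 3.745e-05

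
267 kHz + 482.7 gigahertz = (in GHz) 482.7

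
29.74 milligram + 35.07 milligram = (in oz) 0.002286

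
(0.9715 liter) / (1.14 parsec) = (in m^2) 2.762e-20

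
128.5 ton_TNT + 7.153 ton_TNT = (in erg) 5.676e+18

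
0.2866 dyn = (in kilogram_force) 2.923e-07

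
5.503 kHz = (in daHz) 550.3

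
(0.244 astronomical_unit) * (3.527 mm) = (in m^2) 1.287e+08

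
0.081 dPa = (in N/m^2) 0.0081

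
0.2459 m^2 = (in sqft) 2.647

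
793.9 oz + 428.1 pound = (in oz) 7644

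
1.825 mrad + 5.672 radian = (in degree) 325.1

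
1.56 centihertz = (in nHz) 1.56e+07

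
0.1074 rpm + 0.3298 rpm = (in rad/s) 0.04578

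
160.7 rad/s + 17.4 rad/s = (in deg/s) 1.02e+04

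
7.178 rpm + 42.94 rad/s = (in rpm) 417.2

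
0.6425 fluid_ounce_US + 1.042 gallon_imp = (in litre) 4.756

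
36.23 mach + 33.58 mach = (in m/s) 2.377e+04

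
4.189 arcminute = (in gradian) 0.07757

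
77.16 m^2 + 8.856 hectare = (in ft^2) 9.541e+05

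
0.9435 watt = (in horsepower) 0.001265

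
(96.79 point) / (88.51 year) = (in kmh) 4.404e-11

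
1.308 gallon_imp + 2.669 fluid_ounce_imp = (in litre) 6.022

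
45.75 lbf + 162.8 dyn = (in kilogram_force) 20.75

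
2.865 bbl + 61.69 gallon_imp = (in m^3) 0.7359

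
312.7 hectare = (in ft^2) 3.366e+07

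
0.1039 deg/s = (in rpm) 0.01732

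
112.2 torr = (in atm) 0.1476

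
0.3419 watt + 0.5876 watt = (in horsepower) 0.001246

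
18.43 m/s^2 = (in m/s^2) 18.43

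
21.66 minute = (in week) 0.002149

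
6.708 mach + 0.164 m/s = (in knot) 4440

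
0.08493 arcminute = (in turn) 3.932e-06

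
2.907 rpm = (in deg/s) 17.44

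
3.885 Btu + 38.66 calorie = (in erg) 4.261e+10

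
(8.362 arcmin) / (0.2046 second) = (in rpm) 0.1135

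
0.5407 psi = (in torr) 27.96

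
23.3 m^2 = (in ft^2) 250.8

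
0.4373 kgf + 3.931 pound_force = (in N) 21.77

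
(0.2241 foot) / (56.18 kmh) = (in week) 7.237e-09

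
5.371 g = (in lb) 0.01184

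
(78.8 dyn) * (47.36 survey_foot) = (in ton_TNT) 2.719e-12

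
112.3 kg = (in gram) 1.123e+05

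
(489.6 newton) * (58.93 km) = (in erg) 2.885e+14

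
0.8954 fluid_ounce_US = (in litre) 0.02648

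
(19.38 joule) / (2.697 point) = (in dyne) 2.037e+09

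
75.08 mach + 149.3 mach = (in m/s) 7.64e+04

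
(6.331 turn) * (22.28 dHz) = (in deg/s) 5078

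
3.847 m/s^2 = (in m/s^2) 3.847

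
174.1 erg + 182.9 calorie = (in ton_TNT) 1.829e-07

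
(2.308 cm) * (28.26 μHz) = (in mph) 1.459e-06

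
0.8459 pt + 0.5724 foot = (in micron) 1.748e+05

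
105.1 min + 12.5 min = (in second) 7056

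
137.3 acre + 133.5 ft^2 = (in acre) 137.3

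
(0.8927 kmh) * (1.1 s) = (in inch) 10.74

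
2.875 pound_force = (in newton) 12.79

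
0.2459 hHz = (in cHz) 2459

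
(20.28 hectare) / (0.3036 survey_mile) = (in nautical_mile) 0.2241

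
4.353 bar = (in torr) 3265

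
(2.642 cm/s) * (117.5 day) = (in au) 1.793e-06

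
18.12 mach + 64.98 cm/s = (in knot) 1.199e+04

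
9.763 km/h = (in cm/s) 271.2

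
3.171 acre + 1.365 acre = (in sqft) 1.976e+05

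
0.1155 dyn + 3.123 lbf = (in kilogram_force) 1.417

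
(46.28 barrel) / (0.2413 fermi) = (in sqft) 3.282e+17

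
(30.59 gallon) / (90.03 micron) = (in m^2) 1286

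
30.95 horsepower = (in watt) 2.308e+04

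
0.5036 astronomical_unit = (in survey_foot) 2.472e+11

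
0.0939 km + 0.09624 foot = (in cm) 9393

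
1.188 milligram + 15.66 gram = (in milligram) 1.566e+04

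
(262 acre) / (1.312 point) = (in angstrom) 2.291e+19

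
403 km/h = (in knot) 217.6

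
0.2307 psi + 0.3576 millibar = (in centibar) 1.626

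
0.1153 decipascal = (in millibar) 0.0001153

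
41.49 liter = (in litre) 41.49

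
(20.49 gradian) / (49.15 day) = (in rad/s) 7.579e-08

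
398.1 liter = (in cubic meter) 0.3981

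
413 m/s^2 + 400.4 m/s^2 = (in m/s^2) 813.4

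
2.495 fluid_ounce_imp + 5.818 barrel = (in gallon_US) 244.4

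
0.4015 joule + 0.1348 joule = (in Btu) 0.0005083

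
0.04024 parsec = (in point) 3.52e+18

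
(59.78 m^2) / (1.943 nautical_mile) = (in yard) 0.01817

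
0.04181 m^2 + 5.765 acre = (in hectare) 2.333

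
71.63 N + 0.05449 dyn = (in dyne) 7.163e+06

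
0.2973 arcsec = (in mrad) 0.001441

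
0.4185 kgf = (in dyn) 4.104e+05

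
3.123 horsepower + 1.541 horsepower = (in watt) 3478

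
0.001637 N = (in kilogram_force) 0.0001669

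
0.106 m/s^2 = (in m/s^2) 0.106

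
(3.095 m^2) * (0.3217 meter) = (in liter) 995.7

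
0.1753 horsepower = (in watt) 130.7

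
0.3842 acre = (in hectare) 0.1555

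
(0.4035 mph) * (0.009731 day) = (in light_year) 1.603e-14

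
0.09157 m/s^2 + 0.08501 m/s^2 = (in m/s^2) 0.1766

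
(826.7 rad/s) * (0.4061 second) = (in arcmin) 1.154e+06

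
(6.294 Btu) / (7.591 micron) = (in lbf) 1.967e+08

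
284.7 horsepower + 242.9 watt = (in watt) 2.125e+05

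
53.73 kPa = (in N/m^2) 5.373e+04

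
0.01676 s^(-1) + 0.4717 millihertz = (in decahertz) 0.001723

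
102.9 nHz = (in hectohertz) 1.029e-09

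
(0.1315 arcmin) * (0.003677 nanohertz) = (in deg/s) 8.059e-15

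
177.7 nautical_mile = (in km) 329.1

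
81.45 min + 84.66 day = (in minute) 1.22e+05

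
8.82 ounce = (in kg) 0.25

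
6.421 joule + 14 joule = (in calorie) 4.881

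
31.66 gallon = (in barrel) 0.7538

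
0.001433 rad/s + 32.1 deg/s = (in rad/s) 0.5617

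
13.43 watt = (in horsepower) 0.01801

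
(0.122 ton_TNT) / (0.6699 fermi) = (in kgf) 7.77e+22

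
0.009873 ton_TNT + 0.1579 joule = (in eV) 2.578e+26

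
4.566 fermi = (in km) 4.566e-18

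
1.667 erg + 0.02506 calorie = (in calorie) 0.02506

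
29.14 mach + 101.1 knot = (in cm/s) 9.974e+05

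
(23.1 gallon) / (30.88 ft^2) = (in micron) 3.048e+04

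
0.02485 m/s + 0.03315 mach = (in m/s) 11.31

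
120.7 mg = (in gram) 0.1207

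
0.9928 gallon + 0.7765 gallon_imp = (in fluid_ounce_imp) 256.5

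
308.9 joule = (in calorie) 73.83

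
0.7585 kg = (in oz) 26.76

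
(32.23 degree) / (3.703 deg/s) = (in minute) 0.1451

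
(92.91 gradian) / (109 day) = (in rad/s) 1.55e-07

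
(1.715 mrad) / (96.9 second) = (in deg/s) 0.001014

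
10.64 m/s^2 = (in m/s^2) 10.64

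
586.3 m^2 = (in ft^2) 6311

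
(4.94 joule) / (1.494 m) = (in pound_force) 0.7433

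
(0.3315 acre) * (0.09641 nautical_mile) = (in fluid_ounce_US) 8.1e+09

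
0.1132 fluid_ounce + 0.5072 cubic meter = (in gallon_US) 134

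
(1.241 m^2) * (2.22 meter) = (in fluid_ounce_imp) 9.696e+04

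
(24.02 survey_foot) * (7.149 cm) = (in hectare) 5.234e-05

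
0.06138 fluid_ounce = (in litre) 0.001815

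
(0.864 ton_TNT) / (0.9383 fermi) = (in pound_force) 8.661e+23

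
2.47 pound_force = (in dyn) 1.099e+06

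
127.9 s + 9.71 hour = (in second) 3.508e+04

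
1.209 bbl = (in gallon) 50.78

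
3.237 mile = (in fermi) 5.209e+18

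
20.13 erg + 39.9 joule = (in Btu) 0.03782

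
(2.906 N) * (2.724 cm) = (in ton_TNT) 1.892e-11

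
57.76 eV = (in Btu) 8.771e-21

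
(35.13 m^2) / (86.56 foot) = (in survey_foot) 4.368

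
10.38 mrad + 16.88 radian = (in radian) 16.89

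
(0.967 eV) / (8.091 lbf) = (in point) 1.22e-17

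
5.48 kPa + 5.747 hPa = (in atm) 0.05976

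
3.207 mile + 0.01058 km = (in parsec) 1.676e-13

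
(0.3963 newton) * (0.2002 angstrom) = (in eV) 4.952e+07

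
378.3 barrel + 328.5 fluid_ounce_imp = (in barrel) 378.4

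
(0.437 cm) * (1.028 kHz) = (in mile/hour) 10.05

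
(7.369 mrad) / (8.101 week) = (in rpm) 1.436e-08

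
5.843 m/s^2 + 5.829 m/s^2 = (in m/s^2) 11.67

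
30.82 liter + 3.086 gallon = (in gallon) 11.23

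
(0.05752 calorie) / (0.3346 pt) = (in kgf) 207.9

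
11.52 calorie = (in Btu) 0.04568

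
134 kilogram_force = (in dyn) 1.314e+08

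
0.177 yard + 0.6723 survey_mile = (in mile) 0.6724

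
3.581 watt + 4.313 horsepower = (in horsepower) 4.318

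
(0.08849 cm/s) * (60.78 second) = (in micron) 5.378e+04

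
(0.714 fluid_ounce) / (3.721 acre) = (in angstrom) 14.02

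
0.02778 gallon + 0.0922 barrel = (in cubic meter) 0.01476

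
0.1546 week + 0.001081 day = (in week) 0.1548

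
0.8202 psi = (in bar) 0.05655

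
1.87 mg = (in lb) 4.123e-06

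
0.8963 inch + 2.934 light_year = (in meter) 2.776e+16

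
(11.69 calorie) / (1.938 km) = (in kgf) 0.002574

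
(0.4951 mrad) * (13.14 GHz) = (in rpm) 6.212e+07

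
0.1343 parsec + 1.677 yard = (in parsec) 0.1343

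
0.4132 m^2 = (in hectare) 4.132e-05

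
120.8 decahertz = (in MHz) 0.001208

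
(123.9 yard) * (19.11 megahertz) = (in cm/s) 2.165e+11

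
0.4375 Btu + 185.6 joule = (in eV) 4.039e+21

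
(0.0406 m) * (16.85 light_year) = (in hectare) 6.472e+11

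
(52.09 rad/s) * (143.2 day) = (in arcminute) 2.216e+12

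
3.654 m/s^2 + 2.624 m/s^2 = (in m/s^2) 6.278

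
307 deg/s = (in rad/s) 5.358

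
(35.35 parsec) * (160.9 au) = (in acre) 6.488e+27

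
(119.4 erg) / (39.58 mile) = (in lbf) 4.214e-11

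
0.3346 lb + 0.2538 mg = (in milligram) 1.518e+05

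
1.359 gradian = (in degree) 1.223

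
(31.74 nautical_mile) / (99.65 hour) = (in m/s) 0.1639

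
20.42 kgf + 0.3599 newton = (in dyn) 2.006e+07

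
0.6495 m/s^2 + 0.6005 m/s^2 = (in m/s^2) 1.25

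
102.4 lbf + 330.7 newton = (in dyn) 7.862e+07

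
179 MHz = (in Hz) 1.79e+08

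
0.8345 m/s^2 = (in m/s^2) 0.8345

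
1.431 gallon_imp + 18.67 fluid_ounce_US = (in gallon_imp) 1.552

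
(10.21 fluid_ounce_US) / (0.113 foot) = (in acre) 2.166e-06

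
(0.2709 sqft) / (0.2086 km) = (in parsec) 3.91e-21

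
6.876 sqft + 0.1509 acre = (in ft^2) 6580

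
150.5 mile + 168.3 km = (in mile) 255.1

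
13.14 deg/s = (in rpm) 2.19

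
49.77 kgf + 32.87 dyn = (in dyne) 4.881e+07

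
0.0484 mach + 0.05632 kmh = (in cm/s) 1650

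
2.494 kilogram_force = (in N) 24.46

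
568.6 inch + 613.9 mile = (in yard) 1.08e+06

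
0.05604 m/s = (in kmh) 0.2017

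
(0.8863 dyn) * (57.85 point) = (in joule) 1.809e-07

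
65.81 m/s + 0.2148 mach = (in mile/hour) 310.8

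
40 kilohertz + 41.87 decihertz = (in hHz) 400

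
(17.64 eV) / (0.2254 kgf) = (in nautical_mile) 6.904e-22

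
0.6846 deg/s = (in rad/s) 0.01195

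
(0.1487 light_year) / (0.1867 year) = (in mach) 7.017e+05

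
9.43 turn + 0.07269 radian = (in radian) 59.32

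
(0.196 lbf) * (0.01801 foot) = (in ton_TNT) 1.144e-12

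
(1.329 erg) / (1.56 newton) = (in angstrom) 851.9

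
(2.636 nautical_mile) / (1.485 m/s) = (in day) 0.03805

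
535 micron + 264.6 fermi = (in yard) 0.0005851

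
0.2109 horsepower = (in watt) 157.3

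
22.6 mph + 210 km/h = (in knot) 133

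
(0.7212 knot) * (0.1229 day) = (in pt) 1.117e+07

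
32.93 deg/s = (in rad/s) 0.5747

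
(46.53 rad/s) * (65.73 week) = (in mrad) 1.85e+12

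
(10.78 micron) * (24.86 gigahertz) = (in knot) 5.209e+05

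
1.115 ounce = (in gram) 31.61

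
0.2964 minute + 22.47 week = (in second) 1.359e+07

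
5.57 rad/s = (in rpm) 53.19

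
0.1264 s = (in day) 1.463e-06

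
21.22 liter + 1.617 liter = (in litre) 22.84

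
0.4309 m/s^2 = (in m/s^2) 0.4309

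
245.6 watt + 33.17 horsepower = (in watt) 2.498e+04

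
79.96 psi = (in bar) 5.513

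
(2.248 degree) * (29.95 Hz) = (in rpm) 11.22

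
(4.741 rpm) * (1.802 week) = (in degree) 3.1e+07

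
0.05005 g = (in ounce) 0.001765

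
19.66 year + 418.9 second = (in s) 6.2e+08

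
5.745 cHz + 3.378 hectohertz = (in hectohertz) 3.379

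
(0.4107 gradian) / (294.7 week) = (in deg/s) 2.074e-09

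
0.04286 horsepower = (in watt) 31.96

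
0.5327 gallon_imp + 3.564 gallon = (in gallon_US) 4.204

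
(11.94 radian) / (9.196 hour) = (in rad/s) 0.0003607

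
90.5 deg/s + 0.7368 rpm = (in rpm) 15.82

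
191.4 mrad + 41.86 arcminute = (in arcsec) 4.199e+04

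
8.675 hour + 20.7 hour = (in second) 1.058e+05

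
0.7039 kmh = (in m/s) 0.1955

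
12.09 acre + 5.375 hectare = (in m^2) 1.027e+05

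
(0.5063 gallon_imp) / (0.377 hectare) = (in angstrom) 6105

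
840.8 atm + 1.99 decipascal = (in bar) 851.9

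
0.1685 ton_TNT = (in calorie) 1.685e+08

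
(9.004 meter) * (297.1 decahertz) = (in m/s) 2.675e+04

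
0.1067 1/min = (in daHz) 0.0001778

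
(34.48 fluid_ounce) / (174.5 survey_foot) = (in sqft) 0.0002064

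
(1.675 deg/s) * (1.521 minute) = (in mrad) 2668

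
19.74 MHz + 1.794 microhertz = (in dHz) 1.974e+08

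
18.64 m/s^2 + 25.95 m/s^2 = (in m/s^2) 44.59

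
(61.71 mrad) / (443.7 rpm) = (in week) 2.196e-09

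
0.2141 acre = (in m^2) 866.4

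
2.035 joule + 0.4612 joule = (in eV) 1.558e+19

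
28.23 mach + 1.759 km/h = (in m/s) 9613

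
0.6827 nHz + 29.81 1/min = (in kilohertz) 0.0004968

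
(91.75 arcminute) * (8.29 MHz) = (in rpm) 2.113e+06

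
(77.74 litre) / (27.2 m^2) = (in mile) 1.776e-06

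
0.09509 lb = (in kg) 0.04313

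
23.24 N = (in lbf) 5.225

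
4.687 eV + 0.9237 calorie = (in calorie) 0.9237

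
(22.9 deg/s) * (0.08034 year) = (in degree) 5.802e+07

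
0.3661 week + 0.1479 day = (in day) 2.711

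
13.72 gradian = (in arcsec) 4.445e+04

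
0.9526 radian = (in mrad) 952.6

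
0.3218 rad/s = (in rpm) 3.073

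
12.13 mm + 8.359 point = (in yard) 0.01649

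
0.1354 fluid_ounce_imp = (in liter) 0.003847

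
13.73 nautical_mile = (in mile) 15.8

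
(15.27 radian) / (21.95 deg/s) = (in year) 1.264e-06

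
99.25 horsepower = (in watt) 7.401e+04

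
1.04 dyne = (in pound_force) 2.338e-06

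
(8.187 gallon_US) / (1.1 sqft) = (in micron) 3.033e+05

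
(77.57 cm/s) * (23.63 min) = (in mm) 1.1e+06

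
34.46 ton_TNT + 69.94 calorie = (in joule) 1.442e+11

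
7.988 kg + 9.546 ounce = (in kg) 8.259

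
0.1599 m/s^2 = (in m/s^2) 0.1599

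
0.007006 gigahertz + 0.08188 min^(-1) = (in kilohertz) 7006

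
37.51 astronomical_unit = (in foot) 1.841e+13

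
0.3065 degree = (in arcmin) 18.39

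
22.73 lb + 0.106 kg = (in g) 1.042e+04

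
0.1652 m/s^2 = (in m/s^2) 0.1652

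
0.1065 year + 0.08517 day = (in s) 3.366e+06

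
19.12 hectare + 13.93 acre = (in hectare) 24.76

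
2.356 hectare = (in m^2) 2.356e+04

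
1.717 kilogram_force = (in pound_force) 3.785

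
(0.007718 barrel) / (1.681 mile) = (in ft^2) 4.882e-06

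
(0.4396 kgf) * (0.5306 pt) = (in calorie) 0.0001929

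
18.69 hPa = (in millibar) 18.69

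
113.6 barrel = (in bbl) 113.6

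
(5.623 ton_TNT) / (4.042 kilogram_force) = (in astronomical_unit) 0.003968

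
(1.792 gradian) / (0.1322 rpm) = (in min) 0.03389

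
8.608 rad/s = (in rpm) 82.2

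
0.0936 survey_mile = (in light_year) 1.592e-14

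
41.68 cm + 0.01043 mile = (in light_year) 1.818e-15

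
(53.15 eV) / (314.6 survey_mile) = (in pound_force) 3.781e-24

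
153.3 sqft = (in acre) 0.003519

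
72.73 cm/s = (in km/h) 2.618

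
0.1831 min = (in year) 3.484e-07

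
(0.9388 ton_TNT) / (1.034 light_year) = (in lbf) 9.027e-08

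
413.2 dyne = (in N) 0.004132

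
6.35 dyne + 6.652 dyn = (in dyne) 13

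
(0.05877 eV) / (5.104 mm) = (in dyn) 1.845e-13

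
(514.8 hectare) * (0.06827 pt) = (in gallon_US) 3.275e+04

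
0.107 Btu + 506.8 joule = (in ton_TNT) 1.481e-07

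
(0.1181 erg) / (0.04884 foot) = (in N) 7.933e-07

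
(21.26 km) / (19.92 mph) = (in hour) 0.6632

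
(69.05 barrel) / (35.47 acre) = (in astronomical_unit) 5.112e-16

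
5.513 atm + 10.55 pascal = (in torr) 4190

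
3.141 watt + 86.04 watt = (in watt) 89.18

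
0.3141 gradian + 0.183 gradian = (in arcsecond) 1611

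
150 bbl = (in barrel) 150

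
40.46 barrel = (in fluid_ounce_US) 2.175e+05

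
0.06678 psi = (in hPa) 4.604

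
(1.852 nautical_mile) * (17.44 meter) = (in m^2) 5.982e+04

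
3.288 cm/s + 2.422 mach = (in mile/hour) 1845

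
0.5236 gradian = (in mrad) 8.225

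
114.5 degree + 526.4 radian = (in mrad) 5.284e+05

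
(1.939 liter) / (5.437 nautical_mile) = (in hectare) 1.926e-11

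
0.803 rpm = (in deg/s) 4.818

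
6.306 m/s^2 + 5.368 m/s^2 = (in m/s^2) 11.67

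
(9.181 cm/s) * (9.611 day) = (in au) 5.096e-07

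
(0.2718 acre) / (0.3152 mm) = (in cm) 3.49e+08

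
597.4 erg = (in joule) 5.974e-05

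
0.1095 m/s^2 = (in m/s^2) 0.1095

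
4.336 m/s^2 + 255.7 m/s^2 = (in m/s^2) 260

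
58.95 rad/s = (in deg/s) 3378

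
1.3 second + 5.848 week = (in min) 5.895e+04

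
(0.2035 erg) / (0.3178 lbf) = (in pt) 4.081e-05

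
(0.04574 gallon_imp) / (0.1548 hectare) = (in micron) 0.1343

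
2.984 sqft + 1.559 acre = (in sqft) 6.791e+04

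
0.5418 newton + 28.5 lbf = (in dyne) 1.273e+07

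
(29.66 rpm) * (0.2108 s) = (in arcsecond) 1.351e+05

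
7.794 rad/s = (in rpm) 74.43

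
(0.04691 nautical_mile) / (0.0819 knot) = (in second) 2062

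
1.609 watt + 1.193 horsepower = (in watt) 891.2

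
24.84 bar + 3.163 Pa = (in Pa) 2.484e+06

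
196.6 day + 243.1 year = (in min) 1.281e+08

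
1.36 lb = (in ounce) 21.76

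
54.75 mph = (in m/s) 24.48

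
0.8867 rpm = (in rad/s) 0.09286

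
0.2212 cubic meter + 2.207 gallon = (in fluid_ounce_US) 7762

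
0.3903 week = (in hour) 65.57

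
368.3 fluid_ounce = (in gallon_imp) 2.396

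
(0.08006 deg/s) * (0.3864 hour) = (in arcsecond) 4.009e+05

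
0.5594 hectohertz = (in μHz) 5.594e+07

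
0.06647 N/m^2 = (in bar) 6.647e-07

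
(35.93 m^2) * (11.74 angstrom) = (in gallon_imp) 9.279e-06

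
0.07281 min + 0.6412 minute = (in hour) 0.0119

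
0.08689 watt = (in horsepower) 0.0001165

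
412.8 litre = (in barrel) 2.596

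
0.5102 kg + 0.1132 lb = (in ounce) 19.81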